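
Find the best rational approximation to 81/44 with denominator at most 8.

11/6

Expand x = 81/44 as a continued fraction with the Euclidean algorithm:
  81 = 1*44 + 37, so a_0 = 1.
  44 = 1*37 + 7, so a_1 = 1.
  37 = 5*7 + 2, so a_2 = 5.
  7 = 3*2 + 1, so a_3 = 3.
  2 = 2*1 + 0, so a_4 = 2.
so x = [1; 1, 5, 3, 2].
Convergents (p_i = a_i*p_{i-1} + p_{i-2}, q_i = a_i*q_{i-1} + q_{i-2} with p_{-2}=0, p_{-1}=1, q_{-2}=1, q_{-1}=0), until the denominator exceeds 8:
  i=0: a_0=1, p_0 = 1*1 + 0 = 1, q_0 = 1*0 + 1 = 1.
  i=1: a_1=1, p_1 = 1*1 + 1 = 2, q_1 = 1*1 + 0 = 1.
  i=2: a_2=5, p_2 = 5*2 + 1 = 11, q_2 = 5*1 + 1 = 6.
  i=3: a_3=3, p_3 = 3*11 + 2 = 35, q_3 = 3*6 + 1 = 19.
q_3 = 19 > 8, so the last convergent with denominator <= 8 is p_2/q_2 = 11/6.
The closest fraction with denominator <= 8 is either p_2/q_2 or the intermediate fraction (k*p_2 + p_1)/(k*q_2 + q_1) with the largest k >= 1 whose denominator stays <= 8; these approach x as k grows, and every other convergent or intermediate fraction in range is farther away.
Largest k: floor((8 - q_1)/q_2) = floor((8 - 1)/6) = 1.
That gives (1*11 + 2)/(1*6 + 1) = 13/7.
Compare the errors: |x - 11/6| = |81*6 - 11*44|/(44*6) = 2/264, and |x - 13/7| = |81*7 - 13*44|/(44*7) = 5/308.
Cross-multiplying, 2*308 = 616 < 1320 = 5*264, so 2/264 is smaller: the convergent 11/6 is closer to x than 13/7.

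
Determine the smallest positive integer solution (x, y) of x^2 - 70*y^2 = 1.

First expand sqrt(70) as a continued fraction. With x_i = (sqrt(70) + m_i)/d_i and (m_0, d_0) = (0, 1): a_0 = floor(sqrt(70)) = 8, since 8^2 = 64 <= 70 < 81 = 9^2.
Iterate m_{i+1} = d_i*a_i - m_i, d_{i+1} = (70 - m_{i+1}^2)/d_i, a_{i+1} = floor((a_0 + m_{i+1})/d_{i+1}):
  m_1 = 1*8 - 0 = 8, d_1 = (70 - 8^2)/1 = 6/1 = 6, a_1 = floor((8 + 8)/6) = 2.
  m_2 = 6*2 - 8 = 4, d_2 = (70 - 4^2)/6 = 54/6 = 9, a_2 = floor((8 + 4)/9) = 1.
  m_3 = 9*1 - 4 = 5, d_3 = (70 - 5^2)/9 = 45/9 = 5, a_3 = floor((8 + 5)/5) = 2.
  m_4 = 5*2 - 5 = 5, d_4 = (70 - 5^2)/5 = 45/5 = 9, a_4 = floor((8 + 5)/9) = 1.
  m_5 = 9*1 - 5 = 4, d_5 = (70 - 4^2)/9 = 54/9 = 6, a_5 = floor((8 + 4)/6) = 2.
  m_6 = 6*2 - 4 = 8, d_6 = (70 - 8^2)/6 = 6/6 = 1, a_6 = floor((8 + 8)/1) = 16.
  m_7 = 1*16 - 8 = 8, d_7 = (70 - 8^2)/1 = 6/1 = 6: (m_7, d_7) = (m_1, d_1) = (8, 6), so from here the quotients repeat a_1, ..., a_6; the period length is 6.
So sqrt(70) = [8; (2, 1, 2, 1, 2, 16)] with period length k = 6.
k is even, so the fundamental solution of x^2 - 70y^2 = 1 is (p_{k-1}, q_{k-1}) = (p_5, q_5); compute convergents through index 5.
Convergents (p_i = a_i*p_{i-1} + p_{i-2}, q_i = a_i*q_{i-1} + q_{i-2} with p_{-2}=0, p_{-1}=1, q_{-2}=1, q_{-1}=0):
  i=0: a_0=8, p_0 = 8*1 + 0 = 8, q_0 = 8*0 + 1 = 1.
  i=1: a_1=2, p_1 = 2*8 + 1 = 17, q_1 = 2*1 + 0 = 2.
  i=2: a_2=1, p_2 = 1*17 + 8 = 25, q_2 = 1*2 + 1 = 3.
  i=3: a_3=2, p_3 = 2*25 + 17 = 67, q_3 = 2*3 + 2 = 8.
  i=4: a_4=1, p_4 = 1*67 + 25 = 92, q_4 = 1*8 + 3 = 11.
  i=5: a_5=2, p_5 = 2*92 + 67 = 251, q_5 = 2*11 + 8 = 30.
Check: 251^2 - 70*30^2 = 63001 - 63000 = 1, so (x, y) = (251, 30) solves the equation, and by the theorem it is the least positive solution.

(x, y) = (251, 30)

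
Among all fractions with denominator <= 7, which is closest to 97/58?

Expand x = 97/58 as a continued fraction with the Euclidean algorithm:
  97 = 1*58 + 39, so a_0 = 1.
  58 = 1*39 + 19, so a_1 = 1.
  39 = 2*19 + 1, so a_2 = 2.
  19 = 19*1 + 0, so a_3 = 19.
so x = [1; 1, 2, 19].
Convergents (p_i = a_i*p_{i-1} + p_{i-2}, q_i = a_i*q_{i-1} + q_{i-2} with p_{-2}=0, p_{-1}=1, q_{-2}=1, q_{-1}=0), until the denominator exceeds 7:
  i=0: a_0=1, p_0 = 1*1 + 0 = 1, q_0 = 1*0 + 1 = 1.
  i=1: a_1=1, p_1 = 1*1 + 1 = 2, q_1 = 1*1 + 0 = 1.
  i=2: a_2=2, p_2 = 2*2 + 1 = 5, q_2 = 2*1 + 1 = 3.
  i=3: a_3=19, p_3 = 19*5 + 2 = 97, q_3 = 19*3 + 1 = 58.
q_3 = 58 > 7, so the last convergent with denominator <= 7 is p_2/q_2 = 5/3.
The closest fraction with denominator <= 7 is either p_2/q_2 or the intermediate fraction (k*p_2 + p_1)/(k*q_2 + q_1) with the largest k >= 1 whose denominator stays <= 7; these approach x as k grows, and every other convergent or intermediate fraction in range is farther away.
Largest k: floor((7 - q_1)/q_2) = floor((7 - 1)/3) = 2.
That gives (2*5 + 2)/(2*3 + 1) = 12/7.
Compare the errors: |x - 5/3| = |97*3 - 5*58|/(58*3) = 1/174, and |x - 12/7| = |97*7 - 12*58|/(58*7) = 17/406.
Cross-multiplying, 1*406 = 406 < 2958 = 17*174, so 1/174 is smaller: the convergent 5/3 is closer to x than 12/7.

5/3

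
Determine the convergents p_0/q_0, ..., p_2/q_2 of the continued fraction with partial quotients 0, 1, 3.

0/1, 1/1, 3/4

Using the convergent recurrence p_i = a_i*p_{i-1} + p_{i-2}, q_i = a_i*q_{i-1} + q_{i-2} with p_{-2}=0, p_{-1}=1, q_{-2}=1, q_{-1}=0:
  i=0: a_0=0, p_0 = 0*1 + 0 = 0, q_0 = 0*0 + 1 = 1.
  i=1: a_1=1, p_1 = 1*0 + 1 = 1, q_1 = 1*1 + 0 = 1.
  i=2: a_2=3, p_2 = 3*1 + 0 = 3, q_2 = 3*1 + 1 = 4.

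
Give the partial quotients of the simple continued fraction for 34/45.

[0; 1, 3, 11]

Run the Euclidean algorithm on 34 and 45; the successive quotients are the partial quotients a_0, a_1, ... (each step inverts the fractional part left over by the previous one):
  34 = 0*45 + 34, so a_0 = 0.
  45 = 1*34 + 11, so a_1 = 1.
  34 = 3*11 + 1, so a_2 = 3.
  11 = 11*1 + 0, so a_3 = 11.
The remainder reaches 0 after 4 divisions, so the expansion has 4 partial quotients, read off in order.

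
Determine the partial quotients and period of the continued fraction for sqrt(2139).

Write x_i = (sqrt(2139) + m_i)/d_i with (m_0, d_0) = (0, 1). a_0 = floor(sqrt(2139)) = 46, since 46^2 = 2116 <= 2139 < 2209 = 47^2.
Iterate m_{i+1} = d_i*a_i - m_i, d_{i+1} = (2139 - m_{i+1}^2)/d_i, a_{i+1} = floor((a_0 + m_{i+1})/d_{i+1}):
  m_1 = 1*46 - 0 = 46, d_1 = (2139 - 46^2)/1 = 23/1 = 23, a_1 = floor((46 + 46)/23) = 4.
  m_2 = 23*4 - 46 = 46, d_2 = (2139 - 46^2)/23 = 23/23 = 1, a_2 = floor((46 + 46)/1) = 92.
  m_3 = 1*92 - 46 = 46, d_3 = (2139 - 46^2)/1 = 23/1 = 23: (m_3, d_3) = (m_1, d_1) = (46, 23), so from here the quotients repeat a_1, a_2; the period length is 2.
Hence the expansion of sqrt(2139) is a_0 = 46 followed by the repeating block 4, 92 (period 2).

[46; (4, 92)]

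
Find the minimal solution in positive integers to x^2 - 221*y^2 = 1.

First expand sqrt(221) as a continued fraction. With x_i = (sqrt(221) + m_i)/d_i and (m_0, d_0) = (0, 1): a_0 = floor(sqrt(221)) = 14, since 14^2 = 196 <= 221 < 225 = 15^2.
Iterate m_{i+1} = d_i*a_i - m_i, d_{i+1} = (221 - m_{i+1}^2)/d_i, a_{i+1} = floor((a_0 + m_{i+1})/d_{i+1}):
  m_1 = 1*14 - 0 = 14, d_1 = (221 - 14^2)/1 = 25/1 = 25, a_1 = floor((14 + 14)/25) = 1.
  m_2 = 25*1 - 14 = 11, d_2 = (221 - 11^2)/25 = 100/25 = 4, a_2 = floor((14 + 11)/4) = 6.
  m_3 = 4*6 - 11 = 13, d_3 = (221 - 13^2)/4 = 52/4 = 13, a_3 = floor((14 + 13)/13) = 2.
  m_4 = 13*2 - 13 = 13, d_4 = (221 - 13^2)/13 = 52/13 = 4, a_4 = floor((14 + 13)/4) = 6.
  m_5 = 4*6 - 13 = 11, d_5 = (221 - 11^2)/4 = 100/4 = 25, a_5 = floor((14 + 11)/25) = 1.
  m_6 = 25*1 - 11 = 14, d_6 = (221 - 14^2)/25 = 25/25 = 1, a_6 = floor((14 + 14)/1) = 28.
  m_7 = 1*28 - 14 = 14, d_7 = (221 - 14^2)/1 = 25/1 = 25: (m_7, d_7) = (m_1, d_1) = (14, 25), so from here the quotients repeat a_1, ..., a_6; the period length is 6.
So sqrt(221) = [14; (1, 6, 2, 6, 1, 28)] with period length k = 6.
k is even, so the fundamental solution of x^2 - 221y^2 = 1 is (p_{k-1}, q_{k-1}) = (p_5, q_5); compute convergents through index 5.
Convergents (p_i = a_i*p_{i-1} + p_{i-2}, q_i = a_i*q_{i-1} + q_{i-2} with p_{-2}=0, p_{-1}=1, q_{-2}=1, q_{-1}=0):
  i=0: a_0=14, p_0 = 14*1 + 0 = 14, q_0 = 14*0 + 1 = 1.
  i=1: a_1=1, p_1 = 1*14 + 1 = 15, q_1 = 1*1 + 0 = 1.
  i=2: a_2=6, p_2 = 6*15 + 14 = 104, q_2 = 6*1 + 1 = 7.
  i=3: a_3=2, p_3 = 2*104 + 15 = 223, q_3 = 2*7 + 1 = 15.
  i=4: a_4=6, p_4 = 6*223 + 104 = 1442, q_4 = 6*15 + 7 = 97.
  i=5: a_5=1, p_5 = 1*1442 + 223 = 1665, q_5 = 1*97 + 15 = 112.
Check: 1665^2 - 221*112^2 = 2772225 - 2772224 = 1, so (x, y) = (1665, 112) solves the equation, and by the theorem it is the least positive solution.

(x, y) = (1665, 112)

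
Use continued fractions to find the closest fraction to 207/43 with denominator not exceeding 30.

Expand x = 207/43 as a continued fraction with the Euclidean algorithm:
  207 = 4*43 + 35, so a_0 = 4.
  43 = 1*35 + 8, so a_1 = 1.
  35 = 4*8 + 3, so a_2 = 4.
  8 = 2*3 + 2, so a_3 = 2.
  3 = 1*2 + 1, so a_4 = 1.
  2 = 2*1 + 0, so a_5 = 2.
so x = [4; 1, 4, 2, 1, 2].
Convergents (p_i = a_i*p_{i-1} + p_{i-2}, q_i = a_i*q_{i-1} + q_{i-2} with p_{-2}=0, p_{-1}=1, q_{-2}=1, q_{-1}=0), until the denominator exceeds 30:
  i=0: a_0=4, p_0 = 4*1 + 0 = 4, q_0 = 4*0 + 1 = 1.
  i=1: a_1=1, p_1 = 1*4 + 1 = 5, q_1 = 1*1 + 0 = 1.
  i=2: a_2=4, p_2 = 4*5 + 4 = 24, q_2 = 4*1 + 1 = 5.
  i=3: a_3=2, p_3 = 2*24 + 5 = 53, q_3 = 2*5 + 1 = 11.
  i=4: a_4=1, p_4 = 1*53 + 24 = 77, q_4 = 1*11 + 5 = 16.
  i=5: a_5=2, p_5 = 2*77 + 53 = 207, q_5 = 2*16 + 11 = 43.
q_5 = 43 > 30, so the last convergent with denominator <= 30 is p_4/q_4 = 77/16.
The closest fraction with denominator <= 30 is either p_4/q_4 or the intermediate fraction (k*p_4 + p_3)/(k*q_4 + q_3) with the largest k >= 1 whose denominator stays <= 30; these approach x as k grows, and every other convergent or intermediate fraction in range is farther away.
Largest k: floor((30 - q_3)/q_4) = floor((30 - 11)/16) = 1.
That gives (1*77 + 53)/(1*16 + 11) = 130/27.
Compare the errors: |x - 77/16| = |207*16 - 77*43|/(43*16) = 1/688, and |x - 130/27| = |207*27 - 130*43|/(43*27) = 1/1161.
Cross-multiplying, 1*688 = 688 < 1161 = 1*1161, so 1/1161 is smaller: the intermediate fraction 130/27 is closer to x than 77/16.

130/27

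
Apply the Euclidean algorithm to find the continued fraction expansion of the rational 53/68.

Run the Euclidean algorithm on 53 and 68; the successive quotients are the partial quotients a_0, a_1, ... (each step inverts the fractional part left over by the previous one):
  53 = 0*68 + 53, so a_0 = 0.
  68 = 1*53 + 15, so a_1 = 1.
  53 = 3*15 + 8, so a_2 = 3.
  15 = 1*8 + 7, so a_3 = 1.
  8 = 1*7 + 1, so a_4 = 1.
  7 = 7*1 + 0, so a_5 = 7.
The remainder reaches 0 after 6 divisions, so the expansion has 6 partial quotients, read off in order.

[0; 1, 3, 1, 1, 7]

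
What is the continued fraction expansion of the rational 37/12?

[3; 12]

Run the Euclidean algorithm on 37 and 12; the successive quotients are the partial quotients a_0, a_1, ... (each step inverts the fractional part left over by the previous one):
  37 = 3*12 + 1, so a_0 = 3.
  12 = 12*1 + 0, so a_1 = 12.
The remainder reaches 0 after 2 divisions, so the expansion has 2 partial quotients, read off in order.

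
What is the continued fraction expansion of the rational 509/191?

Run the Euclidean algorithm on 509 and 191; the successive quotients are the partial quotients a_0, a_1, ... (each step inverts the fractional part left over by the previous one):
  509 = 2*191 + 127, so a_0 = 2.
  191 = 1*127 + 64, so a_1 = 1.
  127 = 1*64 + 63, so a_2 = 1.
  64 = 1*63 + 1, so a_3 = 1.
  63 = 63*1 + 0, so a_4 = 63.
The remainder reaches 0 after 5 divisions, so the expansion has 5 partial quotients, read off in order.

[2; 1, 1, 1, 63]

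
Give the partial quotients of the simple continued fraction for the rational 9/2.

Run the Euclidean algorithm on 9 and 2; the successive quotients are the partial quotients a_0, a_1, ... (each step inverts the fractional part left over by the previous one):
  9 = 4*2 + 1, so a_0 = 4.
  2 = 2*1 + 0, so a_1 = 2.
The remainder reaches 0 after 2 divisions, so the expansion has 2 partial quotients, read off in order.

[4; 2]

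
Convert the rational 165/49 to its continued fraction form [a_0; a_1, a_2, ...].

[3; 2, 1, 2, 1, 1, 2]

Run the Euclidean algorithm on 165 and 49; the successive quotients are the partial quotients a_0, a_1, ... (each step inverts the fractional part left over by the previous one):
  165 = 3*49 + 18, so a_0 = 3.
  49 = 2*18 + 13, so a_1 = 2.
  18 = 1*13 + 5, so a_2 = 1.
  13 = 2*5 + 3, so a_3 = 2.
  5 = 1*3 + 2, so a_4 = 1.
  3 = 1*2 + 1, so a_5 = 1.
  2 = 2*1 + 0, so a_6 = 2.
The remainder reaches 0 after 7 divisions, so the expansion has 7 partial quotients, read off in order.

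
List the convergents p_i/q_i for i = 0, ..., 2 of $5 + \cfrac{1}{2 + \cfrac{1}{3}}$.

5/1, 11/2, 38/7

Using the convergent recurrence p_i = a_i*p_{i-1} + p_{i-2}, q_i = a_i*q_{i-1} + q_{i-2} with p_{-2}=0, p_{-1}=1, q_{-2}=1, q_{-1}=0:
  i=0: a_0=5, p_0 = 5*1 + 0 = 5, q_0 = 5*0 + 1 = 1.
  i=1: a_1=2, p_1 = 2*5 + 1 = 11, q_1 = 2*1 + 0 = 2.
  i=2: a_2=3, p_2 = 3*11 + 5 = 38, q_2 = 3*2 + 1 = 7.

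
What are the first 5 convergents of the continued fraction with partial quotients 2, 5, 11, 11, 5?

2/1, 11/5, 123/56, 1364/621, 6943/3161

Using the convergent recurrence p_i = a_i*p_{i-1} + p_{i-2}, q_i = a_i*q_{i-1} + q_{i-2} with p_{-2}=0, p_{-1}=1, q_{-2}=1, q_{-1}=0:
  i=0: a_0=2, p_0 = 2*1 + 0 = 2, q_0 = 2*0 + 1 = 1.
  i=1: a_1=5, p_1 = 5*2 + 1 = 11, q_1 = 5*1 + 0 = 5.
  i=2: a_2=11, p_2 = 11*11 + 2 = 123, q_2 = 11*5 + 1 = 56.
  i=3: a_3=11, p_3 = 11*123 + 11 = 1364, q_3 = 11*56 + 5 = 621.
  i=4: a_4=5, p_4 = 5*1364 + 123 = 6943, q_4 = 5*621 + 56 = 3161.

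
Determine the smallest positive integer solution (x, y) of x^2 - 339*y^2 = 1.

(x, y) = (97970, 5321)

First expand sqrt(339) as a continued fraction. With x_i = (sqrt(339) + m_i)/d_i and (m_0, d_0) = (0, 1): a_0 = floor(sqrt(339)) = 18, since 18^2 = 324 <= 339 < 361 = 19^2.
Iterate m_{i+1} = d_i*a_i - m_i, d_{i+1} = (339 - m_{i+1}^2)/d_i, a_{i+1} = floor((a_0 + m_{i+1})/d_{i+1}):
  m_1 = 1*18 - 0 = 18, d_1 = (339 - 18^2)/1 = 15/1 = 15, a_1 = floor((18 + 18)/15) = 2.
  m_2 = 15*2 - 18 = 12, d_2 = (339 - 12^2)/15 = 195/15 = 13, a_2 = floor((18 + 12)/13) = 2.
  m_3 = 13*2 - 12 = 14, d_3 = (339 - 14^2)/13 = 143/13 = 11, a_3 = floor((18 + 14)/11) = 2.
  m_4 = 11*2 - 14 = 8, d_4 = (339 - 8^2)/11 = 275/11 = 25, a_4 = floor((18 + 8)/25) = 1.
  m_5 = 25*1 - 8 = 17, d_5 = (339 - 17^2)/25 = 50/25 = 2, a_5 = floor((18 + 17)/2) = 17.
  m_6 = 2*17 - 17 = 17, d_6 = (339 - 17^2)/2 = 50/2 = 25, a_6 = floor((18 + 17)/25) = 1.
  m_7 = 25*1 - 17 = 8, d_7 = (339 - 8^2)/25 = 275/25 = 11, a_7 = floor((18 + 8)/11) = 2.
  m_8 = 11*2 - 8 = 14, d_8 = (339 - 14^2)/11 = 143/11 = 13, a_8 = floor((18 + 14)/13) = 2.
  m_9 = 13*2 - 14 = 12, d_9 = (339 - 12^2)/13 = 195/13 = 15, a_9 = floor((18 + 12)/15) = 2.
  m_10 = 15*2 - 12 = 18, d_10 = (339 - 18^2)/15 = 15/15 = 1, a_10 = floor((18 + 18)/1) = 36.
  m_11 = 1*36 - 18 = 18, d_11 = (339 - 18^2)/1 = 15/1 = 15: (m_11, d_11) = (m_1, d_1) = (18, 15), so from here the quotients repeat a_1, ..., a_10; the period length is 10.
So sqrt(339) = [18; (2, 2, 2, 1, 17, 1, 2, 2, 2, 36)] with period length k = 10.
k is even, so the fundamental solution of x^2 - 339y^2 = 1 is (p_{k-1}, q_{k-1}) = (p_9, q_9); compute convergents through index 9.
Convergents (p_i = a_i*p_{i-1} + p_{i-2}, q_i = a_i*q_{i-1} + q_{i-2} with p_{-2}=0, p_{-1}=1, q_{-2}=1, q_{-1}=0):
  i=0: a_0=18, p_0 = 18*1 + 0 = 18, q_0 = 18*0 + 1 = 1.
  i=1: a_1=2, p_1 = 2*18 + 1 = 37, q_1 = 2*1 + 0 = 2.
  i=2: a_2=2, p_2 = 2*37 + 18 = 92, q_2 = 2*2 + 1 = 5.
  i=3: a_3=2, p_3 = 2*92 + 37 = 221, q_3 = 2*5 + 2 = 12.
  i=4: a_4=1, p_4 = 1*221 + 92 = 313, q_4 = 1*12 + 5 = 17.
  i=5: a_5=17, p_5 = 17*313 + 221 = 5542, q_5 = 17*17 + 12 = 301.
  i=6: a_6=1, p_6 = 1*5542 + 313 = 5855, q_6 = 1*301 + 17 = 318.
  i=7: a_7=2, p_7 = 2*5855 + 5542 = 17252, q_7 = 2*318 + 301 = 937.
  i=8: a_8=2, p_8 = 2*17252 + 5855 = 40359, q_8 = 2*937 + 318 = 2192.
  i=9: a_9=2, p_9 = 2*40359 + 17252 = 97970, q_9 = 2*2192 + 937 = 5321.
Check: 97970^2 - 339*5321^2 = 9598120900 - 9598120899 = 1, so (x, y) = (97970, 5321) solves the equation, and by the theorem it is the least positive solution.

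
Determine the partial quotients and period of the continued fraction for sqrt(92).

Write x_i = (sqrt(92) + m_i)/d_i with (m_0, d_0) = (0, 1). a_0 = floor(sqrt(92)) = 9, since 9^2 = 81 <= 92 < 100 = 10^2.
Iterate m_{i+1} = d_i*a_i - m_i, d_{i+1} = (92 - m_{i+1}^2)/d_i, a_{i+1} = floor((a_0 + m_{i+1})/d_{i+1}):
  m_1 = 1*9 - 0 = 9, d_1 = (92 - 9^2)/1 = 11/1 = 11, a_1 = floor((9 + 9)/11) = 1.
  m_2 = 11*1 - 9 = 2, d_2 = (92 - 2^2)/11 = 88/11 = 8, a_2 = floor((9 + 2)/8) = 1.
  m_3 = 8*1 - 2 = 6, d_3 = (92 - 6^2)/8 = 56/8 = 7, a_3 = floor((9 + 6)/7) = 2.
  m_4 = 7*2 - 6 = 8, d_4 = (92 - 8^2)/7 = 28/7 = 4, a_4 = floor((9 + 8)/4) = 4.
  m_5 = 4*4 - 8 = 8, d_5 = (92 - 8^2)/4 = 28/4 = 7, a_5 = floor((9 + 8)/7) = 2.
  m_6 = 7*2 - 8 = 6, d_6 = (92 - 6^2)/7 = 56/7 = 8, a_6 = floor((9 + 6)/8) = 1.
  m_7 = 8*1 - 6 = 2, d_7 = (92 - 2^2)/8 = 88/8 = 11, a_7 = floor((9 + 2)/11) = 1.
  m_8 = 11*1 - 2 = 9, d_8 = (92 - 9^2)/11 = 11/11 = 1, a_8 = floor((9 + 9)/1) = 18.
  m_9 = 1*18 - 9 = 9, d_9 = (92 - 9^2)/1 = 11/1 = 11: (m_9, d_9) = (m_1, d_1) = (9, 11), so from here the quotients repeat a_1, ..., a_8; the period length is 8.
Hence the expansion of sqrt(92) is a_0 = 9 followed by the repeating block 1, 1, 2, 4, 2, 1, 1, 18 (period 8).

[9; (1, 1, 2, 4, 2, 1, 1, 18)]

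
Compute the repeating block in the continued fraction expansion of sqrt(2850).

[53; (2, 1, 1, 2, 7, 4, 7, 2, 1, 1, 2, 106)]

Write x_i = (sqrt(2850) + m_i)/d_i with (m_0, d_0) = (0, 1). a_0 = floor(sqrt(2850)) = 53, since 53^2 = 2809 <= 2850 < 2916 = 54^2.
Iterate m_{i+1} = d_i*a_i - m_i, d_{i+1} = (2850 - m_{i+1}^2)/d_i, a_{i+1} = floor((a_0 + m_{i+1})/d_{i+1}):
  m_1 = 1*53 - 0 = 53, d_1 = (2850 - 53^2)/1 = 41/1 = 41, a_1 = floor((53 + 53)/41) = 2.
  m_2 = 41*2 - 53 = 29, d_2 = (2850 - 29^2)/41 = 2009/41 = 49, a_2 = floor((53 + 29)/49) = 1.
  m_3 = 49*1 - 29 = 20, d_3 = (2850 - 20^2)/49 = 2450/49 = 50, a_3 = floor((53 + 20)/50) = 1.
  m_4 = 50*1 - 20 = 30, d_4 = (2850 - 30^2)/50 = 1950/50 = 39, a_4 = floor((53 + 30)/39) = 2.
  m_5 = 39*2 - 30 = 48, d_5 = (2850 - 48^2)/39 = 546/39 = 14, a_5 = floor((53 + 48)/14) = 7.
  m_6 = 14*7 - 48 = 50, d_6 = (2850 - 50^2)/14 = 350/14 = 25, a_6 = floor((53 + 50)/25) = 4.
  m_7 = 25*4 - 50 = 50, d_7 = (2850 - 50^2)/25 = 350/25 = 14, a_7 = floor((53 + 50)/14) = 7.
  m_8 = 14*7 - 50 = 48, d_8 = (2850 - 48^2)/14 = 546/14 = 39, a_8 = floor((53 + 48)/39) = 2.
  m_9 = 39*2 - 48 = 30, d_9 = (2850 - 30^2)/39 = 1950/39 = 50, a_9 = floor((53 + 30)/50) = 1.
  m_10 = 50*1 - 30 = 20, d_10 = (2850 - 20^2)/50 = 2450/50 = 49, a_10 = floor((53 + 20)/49) = 1.
  m_11 = 49*1 - 20 = 29, d_11 = (2850 - 29^2)/49 = 2009/49 = 41, a_11 = floor((53 + 29)/41) = 2.
  m_12 = 41*2 - 29 = 53, d_12 = (2850 - 53^2)/41 = 41/41 = 1, a_12 = floor((53 + 53)/1) = 106.
  m_13 = 1*106 - 53 = 53, d_13 = (2850 - 53^2)/1 = 41/1 = 41: (m_13, d_13) = (m_1, d_1) = (53, 41), so from here the quotients repeat a_1, ..., a_12; the period length is 12.
Hence the expansion of sqrt(2850) is a_0 = 53 followed by the repeating block 2, 1, 1, 2, 7, 4, 7, 2, 1, 1, 2, 106 (period 12).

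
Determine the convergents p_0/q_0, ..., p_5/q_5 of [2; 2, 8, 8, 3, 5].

Using the convergent recurrence p_i = a_i*p_{i-1} + p_{i-2}, q_i = a_i*q_{i-1} + q_{i-2} with p_{-2}=0, p_{-1}=1, q_{-2}=1, q_{-1}=0:
  i=0: a_0=2, p_0 = 2*1 + 0 = 2, q_0 = 2*0 + 1 = 1.
  i=1: a_1=2, p_1 = 2*2 + 1 = 5, q_1 = 2*1 + 0 = 2.
  i=2: a_2=8, p_2 = 8*5 + 2 = 42, q_2 = 8*2 + 1 = 17.
  i=3: a_3=8, p_3 = 8*42 + 5 = 341, q_3 = 8*17 + 2 = 138.
  i=4: a_4=3, p_4 = 3*341 + 42 = 1065, q_4 = 3*138 + 17 = 431.
  i=5: a_5=5, p_5 = 5*1065 + 341 = 5666, q_5 = 5*431 + 138 = 2293.

2/1, 5/2, 42/17, 341/138, 1065/431, 5666/2293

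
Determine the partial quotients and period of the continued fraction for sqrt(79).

Write x_i = (sqrt(79) + m_i)/d_i with (m_0, d_0) = (0, 1). a_0 = floor(sqrt(79)) = 8, since 8^2 = 64 <= 79 < 81 = 9^2.
Iterate m_{i+1} = d_i*a_i - m_i, d_{i+1} = (79 - m_{i+1}^2)/d_i, a_{i+1} = floor((a_0 + m_{i+1})/d_{i+1}):
  m_1 = 1*8 - 0 = 8, d_1 = (79 - 8^2)/1 = 15/1 = 15, a_1 = floor((8 + 8)/15) = 1.
  m_2 = 15*1 - 8 = 7, d_2 = (79 - 7^2)/15 = 30/15 = 2, a_2 = floor((8 + 7)/2) = 7.
  m_3 = 2*7 - 7 = 7, d_3 = (79 - 7^2)/2 = 30/2 = 15, a_3 = floor((8 + 7)/15) = 1.
  m_4 = 15*1 - 7 = 8, d_4 = (79 - 8^2)/15 = 15/15 = 1, a_4 = floor((8 + 8)/1) = 16.
  m_5 = 1*16 - 8 = 8, d_5 = (79 - 8^2)/1 = 15/1 = 15: (m_5, d_5) = (m_1, d_1) = (8, 15), so from here the quotients repeat a_1, ..., a_4; the period length is 4.
Hence the expansion of sqrt(79) is a_0 = 8 followed by the repeating block 1, 7, 1, 16 (period 4).

[8; (1, 7, 1, 16)]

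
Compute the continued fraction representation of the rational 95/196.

[0; 2, 15, 1, 5]

Run the Euclidean algorithm on 95 and 196; the successive quotients are the partial quotients a_0, a_1, ... (each step inverts the fractional part left over by the previous one):
  95 = 0*196 + 95, so a_0 = 0.
  196 = 2*95 + 6, so a_1 = 2.
  95 = 15*6 + 5, so a_2 = 15.
  6 = 1*5 + 1, so a_3 = 1.
  5 = 5*1 + 0, so a_4 = 5.
The remainder reaches 0 after 5 divisions, so the expansion has 5 partial quotients, read off in order.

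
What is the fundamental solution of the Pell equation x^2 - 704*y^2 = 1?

First expand sqrt(704) as a continued fraction. With x_i = (sqrt(704) + m_i)/d_i and (m_0, d_0) = (0, 1): a_0 = floor(sqrt(704)) = 26, since 26^2 = 676 <= 704 < 729 = 27^2.
Iterate m_{i+1} = d_i*a_i - m_i, d_{i+1} = (704 - m_{i+1}^2)/d_i, a_{i+1} = floor((a_0 + m_{i+1})/d_{i+1}):
  m_1 = 1*26 - 0 = 26, d_1 = (704 - 26^2)/1 = 28/1 = 28, a_1 = floor((26 + 26)/28) = 1.
  m_2 = 28*1 - 26 = 2, d_2 = (704 - 2^2)/28 = 700/28 = 25, a_2 = floor((26 + 2)/25) = 1.
  m_3 = 25*1 - 2 = 23, d_3 = (704 - 23^2)/25 = 175/25 = 7, a_3 = floor((26 + 23)/7) = 7.
  m_4 = 7*7 - 23 = 26, d_4 = (704 - 26^2)/7 = 28/7 = 4, a_4 = floor((26 + 26)/4) = 13.
  m_5 = 4*13 - 26 = 26, d_5 = (704 - 26^2)/4 = 28/4 = 7, a_5 = floor((26 + 26)/7) = 7.
  m_6 = 7*7 - 26 = 23, d_6 = (704 - 23^2)/7 = 175/7 = 25, a_6 = floor((26 + 23)/25) = 1.
  m_7 = 25*1 - 23 = 2, d_7 = (704 - 2^2)/25 = 700/25 = 28, a_7 = floor((26 + 2)/28) = 1.
  m_8 = 28*1 - 2 = 26, d_8 = (704 - 26^2)/28 = 28/28 = 1, a_8 = floor((26 + 26)/1) = 52.
  m_9 = 1*52 - 26 = 26, d_9 = (704 - 26^2)/1 = 28/1 = 28: (m_9, d_9) = (m_1, d_1) = (26, 28), so from here the quotients repeat a_1, ..., a_8; the period length is 8.
So sqrt(704) = [26; (1, 1, 7, 13, 7, 1, 1, 52)] with period length k = 8.
k is even, so the fundamental solution of x^2 - 704y^2 = 1 is (p_{k-1}, q_{k-1}) = (p_7, q_7); compute convergents through index 7.
Convergents (p_i = a_i*p_{i-1} + p_{i-2}, q_i = a_i*q_{i-1} + q_{i-2} with p_{-2}=0, p_{-1}=1, q_{-2}=1, q_{-1}=0):
  i=0: a_0=26, p_0 = 26*1 + 0 = 26, q_0 = 26*0 + 1 = 1.
  i=1: a_1=1, p_1 = 1*26 + 1 = 27, q_1 = 1*1 + 0 = 1.
  i=2: a_2=1, p_2 = 1*27 + 26 = 53, q_2 = 1*1 + 1 = 2.
  i=3: a_3=7, p_3 = 7*53 + 27 = 398, q_3 = 7*2 + 1 = 15.
  i=4: a_4=13, p_4 = 13*398 + 53 = 5227, q_4 = 13*15 + 2 = 197.
  i=5: a_5=7, p_5 = 7*5227 + 398 = 36987, q_5 = 7*197 + 15 = 1394.
  i=6: a_6=1, p_6 = 1*36987 + 5227 = 42214, q_6 = 1*1394 + 197 = 1591.
  i=7: a_7=1, p_7 = 1*42214 + 36987 = 79201, q_7 = 1*1591 + 1394 = 2985.
Check: 79201^2 - 704*2985^2 = 6272798401 - 6272798400 = 1, so (x, y) = (79201, 2985) solves the equation, and by the theorem it is the least positive solution.

(x, y) = (79201, 2985)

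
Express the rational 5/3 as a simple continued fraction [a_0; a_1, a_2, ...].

Run the Euclidean algorithm on 5 and 3; the successive quotients are the partial quotients a_0, a_1, ... (each step inverts the fractional part left over by the previous one):
  5 = 1*3 + 2, so a_0 = 1.
  3 = 1*2 + 1, so a_1 = 1.
  2 = 2*1 + 0, so a_2 = 2.
The remainder reaches 0 after 3 divisions, so the expansion has 3 partial quotients, read off in order.

[1; 1, 2]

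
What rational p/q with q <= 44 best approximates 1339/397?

Expand x = 1339/397 as a continued fraction with the Euclidean algorithm:
  1339 = 3*397 + 148, so a_0 = 3.
  397 = 2*148 + 101, so a_1 = 2.
  148 = 1*101 + 47, so a_2 = 1.
  101 = 2*47 + 7, so a_3 = 2.
  47 = 6*7 + 5, so a_4 = 6.
  7 = 1*5 + 2, so a_5 = 1.
  5 = 2*2 + 1, so a_6 = 2.
  2 = 2*1 + 0, so a_7 = 2.
so x = [3; 2, 1, 2, 6, 1, 2, 2].
Convergents (p_i = a_i*p_{i-1} + p_{i-2}, q_i = a_i*q_{i-1} + q_{i-2} with p_{-2}=0, p_{-1}=1, q_{-2}=1, q_{-1}=0), until the denominator exceeds 44:
  i=0: a_0=3, p_0 = 3*1 + 0 = 3, q_0 = 3*0 + 1 = 1.
  i=1: a_1=2, p_1 = 2*3 + 1 = 7, q_1 = 2*1 + 0 = 2.
  i=2: a_2=1, p_2 = 1*7 + 3 = 10, q_2 = 1*2 + 1 = 3.
  i=3: a_3=2, p_3 = 2*10 + 7 = 27, q_3 = 2*3 + 2 = 8.
  i=4: a_4=6, p_4 = 6*27 + 10 = 172, q_4 = 6*8 + 3 = 51.
q_4 = 51 > 44, so the last convergent with denominator <= 44 is p_3/q_3 = 27/8.
The closest fraction with denominator <= 44 is either p_3/q_3 or the intermediate fraction (k*p_3 + p_2)/(k*q_3 + q_2) with the largest k >= 1 whose denominator stays <= 44; these approach x as k grows, and every other convergent or intermediate fraction in range is farther away.
Largest k: floor((44 - q_2)/q_3) = floor((44 - 3)/8) = 5.
That gives (5*27 + 10)/(5*8 + 3) = 145/43.
Compare the errors: |x - 27/8| = |1339*8 - 27*397|/(397*8) = 7/3176, and |x - 145/43| = |1339*43 - 145*397|/(397*43) = 12/17071.
Cross-multiplying, 12*3176 = 38112 < 119497 = 7*17071, so 12/17071 is smaller: the intermediate fraction 145/43 is closer to x than 27/8.

145/43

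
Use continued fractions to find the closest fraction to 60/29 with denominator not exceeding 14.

Expand x = 60/29 as a continued fraction with the Euclidean algorithm:
  60 = 2*29 + 2, so a_0 = 2.
  29 = 14*2 + 1, so a_1 = 14.
  2 = 2*1 + 0, so a_2 = 2.
so x = [2; 14, 2].
Convergents (p_i = a_i*p_{i-1} + p_{i-2}, q_i = a_i*q_{i-1} + q_{i-2} with p_{-2}=0, p_{-1}=1, q_{-2}=1, q_{-1}=0), until the denominator exceeds 14:
  i=0: a_0=2, p_0 = 2*1 + 0 = 2, q_0 = 2*0 + 1 = 1.
  i=1: a_1=14, p_1 = 14*2 + 1 = 29, q_1 = 14*1 + 0 = 14.
  i=2: a_2=2, p_2 = 2*29 + 2 = 60, q_2 = 2*14 + 1 = 29.
q_2 = 29 > 14, so the last convergent with denominator <= 14 is p_1/q_1 = 29/14.
The closest fraction with denominator <= 14 is either p_1/q_1 or the intermediate fraction (k*p_1 + p_0)/(k*q_1 + q_0) with the largest k >= 1 whose denominator stays <= 14; these approach x as k grows, and every other convergent or intermediate fraction in range is farther away.
Largest k: floor((14 - q_0)/q_1) = floor((14 - 1)/14) = 0.
Since k = 0, no intermediate fraction beyond p_1/q_1 has denominator <= 14, so the convergent 29/14 is the closest (its error is |60*14 - 29*29|/(29*14) = 1/406).

29/14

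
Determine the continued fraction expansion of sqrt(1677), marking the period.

[40; (1, 19, 2, 19, 1, 80)]

Write x_i = (sqrt(1677) + m_i)/d_i with (m_0, d_0) = (0, 1). a_0 = floor(sqrt(1677)) = 40, since 40^2 = 1600 <= 1677 < 1681 = 41^2.
Iterate m_{i+1} = d_i*a_i - m_i, d_{i+1} = (1677 - m_{i+1}^2)/d_i, a_{i+1} = floor((a_0 + m_{i+1})/d_{i+1}):
  m_1 = 1*40 - 0 = 40, d_1 = (1677 - 40^2)/1 = 77/1 = 77, a_1 = floor((40 + 40)/77) = 1.
  m_2 = 77*1 - 40 = 37, d_2 = (1677 - 37^2)/77 = 308/77 = 4, a_2 = floor((40 + 37)/4) = 19.
  m_3 = 4*19 - 37 = 39, d_3 = (1677 - 39^2)/4 = 156/4 = 39, a_3 = floor((40 + 39)/39) = 2.
  m_4 = 39*2 - 39 = 39, d_4 = (1677 - 39^2)/39 = 156/39 = 4, a_4 = floor((40 + 39)/4) = 19.
  m_5 = 4*19 - 39 = 37, d_5 = (1677 - 37^2)/4 = 308/4 = 77, a_5 = floor((40 + 37)/77) = 1.
  m_6 = 77*1 - 37 = 40, d_6 = (1677 - 40^2)/77 = 77/77 = 1, a_6 = floor((40 + 40)/1) = 80.
  m_7 = 1*80 - 40 = 40, d_7 = (1677 - 40^2)/1 = 77/1 = 77: (m_7, d_7) = (m_1, d_1) = (40, 77), so from here the quotients repeat a_1, ..., a_6; the period length is 6.
Hence the expansion of sqrt(1677) is a_0 = 40 followed by the repeating block 1, 19, 2, 19, 1, 80 (period 6).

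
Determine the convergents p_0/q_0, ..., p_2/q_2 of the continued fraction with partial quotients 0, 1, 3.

0/1, 1/1, 3/4

Using the convergent recurrence p_i = a_i*p_{i-1} + p_{i-2}, q_i = a_i*q_{i-1} + q_{i-2} with p_{-2}=0, p_{-1}=1, q_{-2}=1, q_{-1}=0:
  i=0: a_0=0, p_0 = 0*1 + 0 = 0, q_0 = 0*0 + 1 = 1.
  i=1: a_1=1, p_1 = 1*0 + 1 = 1, q_1 = 1*1 + 0 = 1.
  i=2: a_2=3, p_2 = 3*1 + 0 = 3, q_2 = 3*1 + 1 = 4.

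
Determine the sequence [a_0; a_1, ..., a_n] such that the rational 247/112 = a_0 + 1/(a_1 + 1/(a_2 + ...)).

Run the Euclidean algorithm on 247 and 112; the successive quotients are the partial quotients a_0, a_1, ... (each step inverts the fractional part left over by the previous one):
  247 = 2*112 + 23, so a_0 = 2.
  112 = 4*23 + 20, so a_1 = 4.
  23 = 1*20 + 3, so a_2 = 1.
  20 = 6*3 + 2, so a_3 = 6.
  3 = 1*2 + 1, so a_4 = 1.
  2 = 2*1 + 0, so a_5 = 2.
The remainder reaches 0 after 6 divisions, so the expansion has 6 partial quotients, read off in order.

[2; 4, 1, 6, 1, 2]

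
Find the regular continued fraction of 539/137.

Run the Euclidean algorithm on 539 and 137; the successive quotients are the partial quotients a_0, a_1, ... (each step inverts the fractional part left over by the previous one):
  539 = 3*137 + 128, so a_0 = 3.
  137 = 1*128 + 9, so a_1 = 1.
  128 = 14*9 + 2, so a_2 = 14.
  9 = 4*2 + 1, so a_3 = 4.
  2 = 2*1 + 0, so a_4 = 2.
The remainder reaches 0 after 5 divisions, so the expansion has 5 partial quotients, read off in order.

[3; 1, 14, 4, 2]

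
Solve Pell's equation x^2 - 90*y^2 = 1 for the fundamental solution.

(x, y) = (19, 2)

First expand sqrt(90) as a continued fraction. With x_i = (sqrt(90) + m_i)/d_i and (m_0, d_0) = (0, 1): a_0 = floor(sqrt(90)) = 9, since 9^2 = 81 <= 90 < 100 = 10^2.
Iterate m_{i+1} = d_i*a_i - m_i, d_{i+1} = (90 - m_{i+1}^2)/d_i, a_{i+1} = floor((a_0 + m_{i+1})/d_{i+1}):
  m_1 = 1*9 - 0 = 9, d_1 = (90 - 9^2)/1 = 9/1 = 9, a_1 = floor((9 + 9)/9) = 2.
  m_2 = 9*2 - 9 = 9, d_2 = (90 - 9^2)/9 = 9/9 = 1, a_2 = floor((9 + 9)/1) = 18.
  m_3 = 1*18 - 9 = 9, d_3 = (90 - 9^2)/1 = 9/1 = 9: (m_3, d_3) = (m_1, d_1) = (9, 9), so from here the quotients repeat a_1, a_2; the period length is 2.
So sqrt(90) = [9; (2, 18)] with period length k = 2.
k is even, so the fundamental solution of x^2 - 90y^2 = 1 is (p_{k-1}, q_{k-1}) = (p_1, q_1); compute convergents through index 1.
Convergents (p_i = a_i*p_{i-1} + p_{i-2}, q_i = a_i*q_{i-1} + q_{i-2} with p_{-2}=0, p_{-1}=1, q_{-2}=1, q_{-1}=0):
  i=0: a_0=9, p_0 = 9*1 + 0 = 9, q_0 = 9*0 + 1 = 1.
  i=1: a_1=2, p_1 = 2*9 + 1 = 19, q_1 = 2*1 + 0 = 2.
Check: 19^2 - 90*2^2 = 361 - 360 = 1, so (x, y) = (19, 2) solves the equation, and by the theorem it is the least positive solution.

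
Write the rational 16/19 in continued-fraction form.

Run the Euclidean algorithm on 16 and 19; the successive quotients are the partial quotients a_0, a_1, ... (each step inverts the fractional part left over by the previous one):
  16 = 0*19 + 16, so a_0 = 0.
  19 = 1*16 + 3, so a_1 = 1.
  16 = 5*3 + 1, so a_2 = 5.
  3 = 3*1 + 0, so a_3 = 3.
The remainder reaches 0 after 4 divisions, so the expansion has 4 partial quotients, read off in order.

[0; 1, 5, 3]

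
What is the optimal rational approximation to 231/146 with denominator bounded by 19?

19/12

Expand x = 231/146 as a continued fraction with the Euclidean algorithm:
  231 = 1*146 + 85, so a_0 = 1.
  146 = 1*85 + 61, so a_1 = 1.
  85 = 1*61 + 24, so a_2 = 1.
  61 = 2*24 + 13, so a_3 = 2.
  24 = 1*13 + 11, so a_4 = 1.
  13 = 1*11 + 2, so a_5 = 1.
  11 = 5*2 + 1, so a_6 = 5.
  2 = 2*1 + 0, so a_7 = 2.
so x = [1; 1, 1, 2, 1, 1, 5, 2].
Convergents (p_i = a_i*p_{i-1} + p_{i-2}, q_i = a_i*q_{i-1} + q_{i-2} with p_{-2}=0, p_{-1}=1, q_{-2}=1, q_{-1}=0), until the denominator exceeds 19:
  i=0: a_0=1, p_0 = 1*1 + 0 = 1, q_0 = 1*0 + 1 = 1.
  i=1: a_1=1, p_1 = 1*1 + 1 = 2, q_1 = 1*1 + 0 = 1.
  i=2: a_2=1, p_2 = 1*2 + 1 = 3, q_2 = 1*1 + 1 = 2.
  i=3: a_3=2, p_3 = 2*3 + 2 = 8, q_3 = 2*2 + 1 = 5.
  i=4: a_4=1, p_4 = 1*8 + 3 = 11, q_4 = 1*5 + 2 = 7.
  i=5: a_5=1, p_5 = 1*11 + 8 = 19, q_5 = 1*7 + 5 = 12.
  i=6: a_6=5, p_6 = 5*19 + 11 = 106, q_6 = 5*12 + 7 = 67.
q_6 = 67 > 19, so the last convergent with denominator <= 19 is p_5/q_5 = 19/12.
The closest fraction with denominator <= 19 is either p_5/q_5 or the intermediate fraction (k*p_5 + p_4)/(k*q_5 + q_4) with the largest k >= 1 whose denominator stays <= 19; these approach x as k grows, and every other convergent or intermediate fraction in range is farther away.
Largest k: floor((19 - q_4)/q_5) = floor((19 - 7)/12) = 1.
That gives (1*19 + 11)/(1*12 + 7) = 30/19.
Compare the errors: |x - 19/12| = |231*12 - 19*146|/(146*12) = 2/1752, and |x - 30/19| = |231*19 - 30*146|/(146*19) = 9/2774.
Cross-multiplying, 2*2774 = 5548 < 15768 = 9*1752, so 2/1752 is smaller: the convergent 19/12 is closer to x than 30/19.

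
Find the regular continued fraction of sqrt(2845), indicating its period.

Write x_i = (sqrt(2845) + m_i)/d_i with (m_0, d_0) = (0, 1). a_0 = floor(sqrt(2845)) = 53, since 53^2 = 2809 <= 2845 < 2916 = 54^2.
Iterate m_{i+1} = d_i*a_i - m_i, d_{i+1} = (2845 - m_{i+1}^2)/d_i, a_{i+1} = floor((a_0 + m_{i+1})/d_{i+1}):
  m_1 = 1*53 - 0 = 53, d_1 = (2845 - 53^2)/1 = 36/1 = 36, a_1 = floor((53 + 53)/36) = 2.
  m_2 = 36*2 - 53 = 19, d_2 = (2845 - 19^2)/36 = 2484/36 = 69, a_2 = floor((53 + 19)/69) = 1.
  m_3 = 69*1 - 19 = 50, d_3 = (2845 - 50^2)/69 = 345/69 = 5, a_3 = floor((53 + 50)/5) = 20.
  m_4 = 5*20 - 50 = 50, d_4 = (2845 - 50^2)/5 = 345/5 = 69, a_4 = floor((53 + 50)/69) = 1.
  m_5 = 69*1 - 50 = 19, d_5 = (2845 - 19^2)/69 = 2484/69 = 36, a_5 = floor((53 + 19)/36) = 2.
  m_6 = 36*2 - 19 = 53, d_6 = (2845 - 53^2)/36 = 36/36 = 1, a_6 = floor((53 + 53)/1) = 106.
  m_7 = 1*106 - 53 = 53, d_7 = (2845 - 53^2)/1 = 36/1 = 36: (m_7, d_7) = (m_1, d_1) = (53, 36), so from here the quotients repeat a_1, ..., a_6; the period length is 6.
Hence the expansion of sqrt(2845) is a_0 = 53 followed by the repeating block 2, 1, 20, 1, 2, 106 (period 6).

[53; (2, 1, 20, 1, 2, 106)]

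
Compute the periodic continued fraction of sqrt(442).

[21; (42)]

Write x_i = (sqrt(442) + m_i)/d_i with (m_0, d_0) = (0, 1). a_0 = floor(sqrt(442)) = 21, since 21^2 = 441 <= 442 < 484 = 22^2.
Iterate m_{i+1} = d_i*a_i - m_i, d_{i+1} = (442 - m_{i+1}^2)/d_i, a_{i+1} = floor((a_0 + m_{i+1})/d_{i+1}):
  m_1 = 1*21 - 0 = 21, d_1 = (442 - 21^2)/1 = 1/1 = 1, a_1 = floor((21 + 21)/1) = 42.
  m_2 = 1*42 - 21 = 21, d_2 = (442 - 21^2)/1 = 1/1 = 1: (m_2, d_2) = (m_1, d_1) = (21, 1), so from here the quotient a_1 repeats; the period length is 1.
Hence the expansion of sqrt(442) is a_0 = 21 followed by the repeating block 42 (period 1).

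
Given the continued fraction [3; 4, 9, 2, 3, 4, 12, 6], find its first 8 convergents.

3/1, 13/4, 120/37, 253/78, 879/271, 3769/1162, 46107/14215, 280411/86452

Using the convergent recurrence p_i = a_i*p_{i-1} + p_{i-2}, q_i = a_i*q_{i-1} + q_{i-2} with p_{-2}=0, p_{-1}=1, q_{-2}=1, q_{-1}=0:
  i=0: a_0=3, p_0 = 3*1 + 0 = 3, q_0 = 3*0 + 1 = 1.
  i=1: a_1=4, p_1 = 4*3 + 1 = 13, q_1 = 4*1 + 0 = 4.
  i=2: a_2=9, p_2 = 9*13 + 3 = 120, q_2 = 9*4 + 1 = 37.
  i=3: a_3=2, p_3 = 2*120 + 13 = 253, q_3 = 2*37 + 4 = 78.
  i=4: a_4=3, p_4 = 3*253 + 120 = 879, q_4 = 3*78 + 37 = 271.
  i=5: a_5=4, p_5 = 4*879 + 253 = 3769, q_5 = 4*271 + 78 = 1162.
  i=6: a_6=12, p_6 = 12*3769 + 879 = 46107, q_6 = 12*1162 + 271 = 14215.
  i=7: a_7=6, p_7 = 6*46107 + 3769 = 280411, q_7 = 6*14215 + 1162 = 86452.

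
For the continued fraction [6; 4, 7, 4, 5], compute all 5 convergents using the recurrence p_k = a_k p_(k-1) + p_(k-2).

6/1, 25/4, 181/29, 749/120, 3926/629

Using the convergent recurrence p_i = a_i*p_{i-1} + p_{i-2}, q_i = a_i*q_{i-1} + q_{i-2} with p_{-2}=0, p_{-1}=1, q_{-2}=1, q_{-1}=0:
  i=0: a_0=6, p_0 = 6*1 + 0 = 6, q_0 = 6*0 + 1 = 1.
  i=1: a_1=4, p_1 = 4*6 + 1 = 25, q_1 = 4*1 + 0 = 4.
  i=2: a_2=7, p_2 = 7*25 + 6 = 181, q_2 = 7*4 + 1 = 29.
  i=3: a_3=4, p_3 = 4*181 + 25 = 749, q_3 = 4*29 + 4 = 120.
  i=4: a_4=5, p_4 = 5*749 + 181 = 3926, q_4 = 5*120 + 29 = 629.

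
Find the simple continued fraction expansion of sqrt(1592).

Write x_i = (sqrt(1592) + m_i)/d_i with (m_0, d_0) = (0, 1). a_0 = floor(sqrt(1592)) = 39, since 39^2 = 1521 <= 1592 < 1600 = 40^2.
Iterate m_{i+1} = d_i*a_i - m_i, d_{i+1} = (1592 - m_{i+1}^2)/d_i, a_{i+1} = floor((a_0 + m_{i+1})/d_{i+1}):
  m_1 = 1*39 - 0 = 39, d_1 = (1592 - 39^2)/1 = 71/1 = 71, a_1 = floor((39 + 39)/71) = 1.
  m_2 = 71*1 - 39 = 32, d_2 = (1592 - 32^2)/71 = 568/71 = 8, a_2 = floor((39 + 32)/8) = 8.
  m_3 = 8*8 - 32 = 32, d_3 = (1592 - 32^2)/8 = 568/8 = 71, a_3 = floor((39 + 32)/71) = 1.
  m_4 = 71*1 - 32 = 39, d_4 = (1592 - 39^2)/71 = 71/71 = 1, a_4 = floor((39 + 39)/1) = 78.
  m_5 = 1*78 - 39 = 39, d_5 = (1592 - 39^2)/1 = 71/1 = 71: (m_5, d_5) = (m_1, d_1) = (39, 71), so from here the quotients repeat a_1, ..., a_4; the period length is 4.
Hence the expansion of sqrt(1592) is a_0 = 39 followed by the repeating block 1, 8, 1, 78 (period 4).

[39; (1, 8, 1, 78)]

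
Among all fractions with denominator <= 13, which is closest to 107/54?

Expand x = 107/54 as a continued fraction with the Euclidean algorithm:
  107 = 1*54 + 53, so a_0 = 1.
  54 = 1*53 + 1, so a_1 = 1.
  53 = 53*1 + 0, so a_2 = 53.
so x = [1; 1, 53].
Convergents (p_i = a_i*p_{i-1} + p_{i-2}, q_i = a_i*q_{i-1} + q_{i-2} with p_{-2}=0, p_{-1}=1, q_{-2}=1, q_{-1}=0), until the denominator exceeds 13:
  i=0: a_0=1, p_0 = 1*1 + 0 = 1, q_0 = 1*0 + 1 = 1.
  i=1: a_1=1, p_1 = 1*1 + 1 = 2, q_1 = 1*1 + 0 = 1.
  i=2: a_2=53, p_2 = 53*2 + 1 = 107, q_2 = 53*1 + 1 = 54.
q_2 = 54 > 13, so the last convergent with denominator <= 13 is p_1/q_1 = 2/1.
The closest fraction with denominator <= 13 is either p_1/q_1 or the intermediate fraction (k*p_1 + p_0)/(k*q_1 + q_0) with the largest k >= 1 whose denominator stays <= 13; these approach x as k grows, and every other convergent or intermediate fraction in range is farther away.
Largest k: floor((13 - q_0)/q_1) = floor((13 - 1)/1) = 12.
That gives (12*2 + 1)/(12*1 + 1) = 25/13.
Compare the errors: |x - 2/1| = |107*1 - 2*54|/(54*1) = 1/54, and |x - 25/13| = |107*13 - 25*54|/(54*13) = 41/702.
Cross-multiplying, 1*702 = 702 < 2214 = 41*54, so 1/54 is smaller: the convergent 2/1 is closer to x than 25/13.

2/1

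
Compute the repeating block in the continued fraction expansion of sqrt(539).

[23; (4, 1, 1, 1, 1, 1, 4, 46)]

Write x_i = (sqrt(539) + m_i)/d_i with (m_0, d_0) = (0, 1). a_0 = floor(sqrt(539)) = 23, since 23^2 = 529 <= 539 < 576 = 24^2.
Iterate m_{i+1} = d_i*a_i - m_i, d_{i+1} = (539 - m_{i+1}^2)/d_i, a_{i+1} = floor((a_0 + m_{i+1})/d_{i+1}):
  m_1 = 1*23 - 0 = 23, d_1 = (539 - 23^2)/1 = 10/1 = 10, a_1 = floor((23 + 23)/10) = 4.
  m_2 = 10*4 - 23 = 17, d_2 = (539 - 17^2)/10 = 250/10 = 25, a_2 = floor((23 + 17)/25) = 1.
  m_3 = 25*1 - 17 = 8, d_3 = (539 - 8^2)/25 = 475/25 = 19, a_3 = floor((23 + 8)/19) = 1.
  m_4 = 19*1 - 8 = 11, d_4 = (539 - 11^2)/19 = 418/19 = 22, a_4 = floor((23 + 11)/22) = 1.
  m_5 = 22*1 - 11 = 11, d_5 = (539 - 11^2)/22 = 418/22 = 19, a_5 = floor((23 + 11)/19) = 1.
  m_6 = 19*1 - 11 = 8, d_6 = (539 - 8^2)/19 = 475/19 = 25, a_6 = floor((23 + 8)/25) = 1.
  m_7 = 25*1 - 8 = 17, d_7 = (539 - 17^2)/25 = 250/25 = 10, a_7 = floor((23 + 17)/10) = 4.
  m_8 = 10*4 - 17 = 23, d_8 = (539 - 23^2)/10 = 10/10 = 1, a_8 = floor((23 + 23)/1) = 46.
  m_9 = 1*46 - 23 = 23, d_9 = (539 - 23^2)/1 = 10/1 = 10: (m_9, d_9) = (m_1, d_1) = (23, 10), so from here the quotients repeat a_1, ..., a_8; the period length is 8.
Hence the expansion of sqrt(539) is a_0 = 23 followed by the repeating block 4, 1, 1, 1, 1, 1, 4, 46 (period 8).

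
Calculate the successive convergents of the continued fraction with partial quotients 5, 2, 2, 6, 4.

5/1, 11/2, 27/5, 173/32, 719/133

Using the convergent recurrence p_i = a_i*p_{i-1} + p_{i-2}, q_i = a_i*q_{i-1} + q_{i-2} with p_{-2}=0, p_{-1}=1, q_{-2}=1, q_{-1}=0:
  i=0: a_0=5, p_0 = 5*1 + 0 = 5, q_0 = 5*0 + 1 = 1.
  i=1: a_1=2, p_1 = 2*5 + 1 = 11, q_1 = 2*1 + 0 = 2.
  i=2: a_2=2, p_2 = 2*11 + 5 = 27, q_2 = 2*2 + 1 = 5.
  i=3: a_3=6, p_3 = 6*27 + 11 = 173, q_3 = 6*5 + 2 = 32.
  i=4: a_4=4, p_4 = 4*173 + 27 = 719, q_4 = 4*32 + 5 = 133.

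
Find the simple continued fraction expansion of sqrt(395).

[19; (1, 6, 1, 38)]

Write x_i = (sqrt(395) + m_i)/d_i with (m_0, d_0) = (0, 1). a_0 = floor(sqrt(395)) = 19, since 19^2 = 361 <= 395 < 400 = 20^2.
Iterate m_{i+1} = d_i*a_i - m_i, d_{i+1} = (395 - m_{i+1}^2)/d_i, a_{i+1} = floor((a_0 + m_{i+1})/d_{i+1}):
  m_1 = 1*19 - 0 = 19, d_1 = (395 - 19^2)/1 = 34/1 = 34, a_1 = floor((19 + 19)/34) = 1.
  m_2 = 34*1 - 19 = 15, d_2 = (395 - 15^2)/34 = 170/34 = 5, a_2 = floor((19 + 15)/5) = 6.
  m_3 = 5*6 - 15 = 15, d_3 = (395 - 15^2)/5 = 170/5 = 34, a_3 = floor((19 + 15)/34) = 1.
  m_4 = 34*1 - 15 = 19, d_4 = (395 - 19^2)/34 = 34/34 = 1, a_4 = floor((19 + 19)/1) = 38.
  m_5 = 1*38 - 19 = 19, d_5 = (395 - 19^2)/1 = 34/1 = 34: (m_5, d_5) = (m_1, d_1) = (19, 34), so from here the quotients repeat a_1, ..., a_4; the period length is 4.
Hence the expansion of sqrt(395) is a_0 = 19 followed by the repeating block 1, 6, 1, 38 (period 4).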